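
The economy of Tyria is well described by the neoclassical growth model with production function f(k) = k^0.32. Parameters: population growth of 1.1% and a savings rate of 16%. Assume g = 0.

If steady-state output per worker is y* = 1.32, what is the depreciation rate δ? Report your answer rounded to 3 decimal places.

At the steady state, Δk = 0, so s·k^α = (n + δ)·k.
Since y* = [s/(n + δ)]^(α/(1−α)), we have s/(n + δ) = (y*)^((1−α)/α) = 1.32^2.125 = 1.8039.
Therefore n + δ = s / 1.8039 = 0.16 / 1.8039 = 0.0887, so δ = 0.0887 − 0.011 = 0.0777.

δ ≈ 0.078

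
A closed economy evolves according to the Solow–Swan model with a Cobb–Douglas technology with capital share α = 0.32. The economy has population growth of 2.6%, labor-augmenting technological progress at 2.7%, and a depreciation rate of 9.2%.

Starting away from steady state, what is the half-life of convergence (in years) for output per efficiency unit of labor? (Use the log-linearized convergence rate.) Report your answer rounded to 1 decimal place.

Near the steady state the convergence rate is λ = (1 − α)(n + g + δ).
λ = (1 − 0.32) × 0.145 = 0.68 × 0.145 = 0.0986
Half-life = ln 2 / λ = 0.6931 / 0.0986 ≈ 7.03 years

t_½ ≈ 7.0 years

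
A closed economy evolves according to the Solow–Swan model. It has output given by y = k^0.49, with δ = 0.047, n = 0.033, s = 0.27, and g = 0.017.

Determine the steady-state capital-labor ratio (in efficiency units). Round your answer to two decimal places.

At the steady state, Δk = 0, so s·k^α = (n + g + δ)·k.
Rearranging, k^(1−α) = s / (n + g + δ).
k^0.51 = 0.27 / (0.033 + 0.017 + 0.047) = 0.27 / 0.097 = 2.7835
k* = 2.7835^(1/0.51) ≈ 7.4430

k* = 7.44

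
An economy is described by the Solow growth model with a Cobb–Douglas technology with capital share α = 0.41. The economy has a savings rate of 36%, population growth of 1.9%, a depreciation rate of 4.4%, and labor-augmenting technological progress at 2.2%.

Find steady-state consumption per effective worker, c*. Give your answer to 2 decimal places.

c* = 1.75

In steady state, investment equals break-even investment: s·k^α = (n + g + δ)·k.
Dividing both sides by k: k^(1−α) = s / (n + g + δ).
k^0.59 = 0.36 / (0.019 + 0.022 + 0.044) = 0.36 / 0.085 = 4.2353
k* = 4.2353^(1/0.59) ≈ 11.5482
y* = (k*)^α = 11.5482^0.41 ≈ 2.7267
c* = (1 − s)·y* = (1 − 0.36) × 2.7267 ≈ 1.7451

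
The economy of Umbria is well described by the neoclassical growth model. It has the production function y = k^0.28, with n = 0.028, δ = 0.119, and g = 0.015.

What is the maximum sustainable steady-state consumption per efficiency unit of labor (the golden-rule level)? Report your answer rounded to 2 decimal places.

c_gold ≈ 0.89

At the golden rule, f'(k) = n + g + δ, so α·k^(α−1) = n + g + δ and k_gold = (α/(n + g + δ))^(1/(1−α)).
k_gold = (0.28/0.162)^(1/0.72) = 1.7284^1.3889 ≈ 2.1383
c_gold = f(k_gold) − (n + g + δ)·k_gold = 1.2371 − 0.162×2.1383 ≈ 0.8907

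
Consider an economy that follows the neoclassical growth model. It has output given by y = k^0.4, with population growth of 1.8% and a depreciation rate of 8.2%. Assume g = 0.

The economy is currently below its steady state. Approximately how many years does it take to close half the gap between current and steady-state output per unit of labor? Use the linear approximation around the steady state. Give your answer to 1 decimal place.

Near the steady state the convergence rate is λ = (1 − α)(n + δ).
λ = (1 − 0.4) × 0.100 = 0.6 × 0.100 = 0.0600
Half-life = ln 2 / λ = 0.6931 / 0.0600 ≈ 11.55 years

t_½ ≈ 11.6 years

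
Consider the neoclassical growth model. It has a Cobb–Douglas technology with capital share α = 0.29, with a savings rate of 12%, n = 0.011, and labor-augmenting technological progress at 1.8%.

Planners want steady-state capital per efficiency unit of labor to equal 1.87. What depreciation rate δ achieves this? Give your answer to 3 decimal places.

At the steady state, Δk = 0, so s·k^α = (n + g + δ)·k.
So s / (n + g + δ) = (k*)^(1−α) = 1.87^0.71 = 1.5596.
Therefore n + g + δ = s / 1.5596 = 0.12 / 1.5596 = 0.0769, so δ = 0.0769 − 0.029 = 0.0479.

δ ≈ 0.048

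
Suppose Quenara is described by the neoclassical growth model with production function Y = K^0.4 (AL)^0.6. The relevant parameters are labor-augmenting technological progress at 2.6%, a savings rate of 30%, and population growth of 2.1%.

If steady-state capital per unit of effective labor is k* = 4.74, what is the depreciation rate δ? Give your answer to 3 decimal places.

δ ≈ 0.071

Steady state requires s·f(k) = (n + g + δ)·k, i.e. s·k^α = (n + g + δ)·k.
So s / (n + g + δ) = (k*)^(1−α) = 4.74^0.6 = 2.5437.
Therefore n + g + δ = s / 2.5437 = 0.30 / 2.5437 = 0.1179, so δ = 0.1179 − 0.047 = 0.0709.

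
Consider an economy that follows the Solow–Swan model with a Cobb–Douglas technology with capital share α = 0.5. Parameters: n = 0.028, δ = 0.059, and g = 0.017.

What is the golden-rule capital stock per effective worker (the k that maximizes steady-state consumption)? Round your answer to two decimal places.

The golden rule sets f'(k) = n + g + δ, i.e. α·k^(α−1) = n + g + δ.
So k^(1−α) = α / (n + g + δ) = 0.5 / 0.104 = 4.8077.
k_gold = 4.8077^(1/0.5) ≈ 23.1140

k_gold ≈ 23.11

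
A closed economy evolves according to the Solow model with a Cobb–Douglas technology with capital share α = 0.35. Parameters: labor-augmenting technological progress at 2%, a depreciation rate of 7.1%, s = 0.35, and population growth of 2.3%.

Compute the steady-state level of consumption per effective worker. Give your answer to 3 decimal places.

c* = 1.189

In steady state, investment equals break-even investment: s·k^α = (n + g + δ)·k.
Rearranging, k^(1−α) = s / (n + g + δ).
k^0.65 = 0.35 / (0.023 + 0.020 + 0.071) = 0.35 / 0.114 = 3.0702
k* = 3.0702^(1/0.65) ≈ 5.6168
y* = (k*)^α = 5.6168^0.35 ≈ 1.8295
c* = (1 − s)·y* = (1 − 0.35) × 1.8295 ≈ 1.1892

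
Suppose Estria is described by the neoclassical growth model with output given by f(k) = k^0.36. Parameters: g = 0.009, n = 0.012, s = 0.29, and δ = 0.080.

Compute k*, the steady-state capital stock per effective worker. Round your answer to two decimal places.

Steady state requires s·f(k) = (n + g + δ)·k, i.e. s·k^α = (n + g + δ)·k.
Dividing both sides by k: k^(1−α) = s / (n + g + δ).
k^0.64 = 0.29 / (0.012 + 0.009 + 0.080) = 0.29 / 0.101 = 2.8713
k* = 2.8713^(1/0.64) ≈ 5.1969

k* = 5.20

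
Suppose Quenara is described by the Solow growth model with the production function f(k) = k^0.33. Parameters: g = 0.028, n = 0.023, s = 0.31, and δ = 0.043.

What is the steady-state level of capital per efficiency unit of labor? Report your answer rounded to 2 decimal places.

k* = 5.94

Steady state requires s·f(k) = (n + g + δ)·k, i.e. s·k^α = (n + g + δ)·k.
Rearranging, k^(1−α) = s / (n + g + δ).
k^0.67 = 0.31 / (0.023 + 0.028 + 0.043) = 0.31 / 0.094 = 3.2979
k* = 3.2979^(1/0.67) ≈ 5.9359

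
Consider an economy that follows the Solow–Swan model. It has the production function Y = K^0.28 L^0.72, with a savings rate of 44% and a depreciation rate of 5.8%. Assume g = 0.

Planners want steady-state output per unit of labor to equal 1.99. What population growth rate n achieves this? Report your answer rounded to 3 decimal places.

n ≈ 0.017

At the steady state, Δk = 0, so s·k^α = (n + δ)·k.
Since y* = [s/(n + δ)]^(α/(1−α)), we have s/(n + δ) = (y*)^((1−α)/α) = 1.99^2.5714 = 5.8677.
Therefore n + δ = s / 5.8677 = 0.44 / 5.8677 = 0.0750, so n = 0.0750 − 0.058 = 0.0170.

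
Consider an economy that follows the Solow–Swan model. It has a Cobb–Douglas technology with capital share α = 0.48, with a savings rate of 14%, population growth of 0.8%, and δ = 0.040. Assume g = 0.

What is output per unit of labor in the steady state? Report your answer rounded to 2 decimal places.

y* ≈ 2.69

At the steady state, Δk = 0, so s·k^α = (n + δ)·k.
Dividing both sides by k: k^(1−α) = s / (n + δ).
k^0.52 = 0.14 / (0.008 + 0.040) = 0.14 / 0.048 = 2.9167
k* = 2.9167^(1/0.52) ≈ 7.8347
y* = (k*)^α = 7.8347^0.48 ≈ 2.6862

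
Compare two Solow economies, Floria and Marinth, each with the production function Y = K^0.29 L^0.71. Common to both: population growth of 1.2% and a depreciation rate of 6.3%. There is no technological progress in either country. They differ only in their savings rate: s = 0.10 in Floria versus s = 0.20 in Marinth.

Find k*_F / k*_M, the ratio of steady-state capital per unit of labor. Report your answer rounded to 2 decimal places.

ratio ≈ 0.38

Steady-state k* = [s/(n + δ)]^(1/(1−α)), so the ratio is [ (s_F/(n + δ)_F) / (s_M/(n + δ)_M) ]^1.4085.
s_F/(n + δ)_F = 0.10/0.075 = 1.3333; s_M/(n + δ)_M = 0.20/0.075 = 2.6667.
Ratio = (1.3333/2.6667)^1.4085 = 0.5000^1.4085 ≈ 0.3767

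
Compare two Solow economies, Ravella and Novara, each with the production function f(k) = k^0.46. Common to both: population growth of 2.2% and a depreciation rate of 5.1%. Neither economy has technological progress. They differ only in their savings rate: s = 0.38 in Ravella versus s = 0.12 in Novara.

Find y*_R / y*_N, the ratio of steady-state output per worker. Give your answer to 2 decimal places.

Steady-state y* = [s/(n + δ)]^(α/(1−α)), so the ratio is [ (s_R/(n + δ)_R) / (s_N/(n + δ)_N) ]^0.8519.
s_R/(n + δ)_R = 0.38/0.073 = 5.2055; s_N/(n + δ)_N = 0.12/0.073 = 1.6438.
Ratio = (5.2055/1.6438)^0.8519 = 3.1667^0.8519 ≈ 2.6697

ratio ≈ 2.67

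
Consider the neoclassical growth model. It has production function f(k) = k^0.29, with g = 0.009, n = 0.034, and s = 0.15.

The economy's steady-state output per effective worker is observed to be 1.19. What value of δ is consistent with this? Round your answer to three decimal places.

At the steady state, Δk = 0, so s·k^α = (n + g + δ)·k.
Since y* = [s/(n + g + δ)]^(α/(1−α)), we have s/(n + g + δ) = (y*)^((1−α)/α) = 1.19^2.4483 = 1.5310.
Therefore n + g + δ = s / 1.5310 = 0.15 / 1.5310 = 0.0980, so δ = 0.0980 − 0.043 = 0.0550.

δ ≈ 0.055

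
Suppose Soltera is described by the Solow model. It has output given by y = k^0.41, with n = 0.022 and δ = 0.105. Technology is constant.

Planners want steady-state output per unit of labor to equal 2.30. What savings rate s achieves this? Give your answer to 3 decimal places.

s ≈ 0.421

Steady state requires s·f(k) = (n + δ)·k, i.e. s·k^α = (n + δ)·k.
Since y* = [s/(n + δ)]^(α/(1−α)), we have s/(n + δ) = (y*)^((1−α)/α) = 2.30^1.439 = 3.3153.
Therefore s = 3.3153 × (n + δ) = 3.3153 × 0.127 = 0.4210.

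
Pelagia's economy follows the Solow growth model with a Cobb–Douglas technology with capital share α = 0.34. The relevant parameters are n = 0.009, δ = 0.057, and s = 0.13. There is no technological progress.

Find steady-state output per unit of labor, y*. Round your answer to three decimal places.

At the steady state, Δk = 0, so s·k^α = (n + δ)·k.
Rearranging, k^(1−α) = s / (n + δ).
k^0.66 = 0.13 / (0.009 + 0.057) = 0.13 / 0.066 = 1.9697
k* = 1.9697^(1/0.66) ≈ 2.7929
y* = (k*)^α = 2.7929^0.34 ≈ 1.4179

y* = 1.418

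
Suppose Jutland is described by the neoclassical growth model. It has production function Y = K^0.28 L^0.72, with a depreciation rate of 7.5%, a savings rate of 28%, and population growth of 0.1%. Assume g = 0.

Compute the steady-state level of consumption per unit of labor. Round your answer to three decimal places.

c* ≈ 1.196

In steady state, investment equals break-even investment: s·k^α = (n + δ)·k.
Dividing both sides by k: k^(1−α) = s / (n + δ).
k^0.72 = 0.28 / (0.001 + 0.075) = 0.28 / 0.076 = 3.6842
k* = 3.6842^(1/0.72) ≈ 6.1177
y* = (k*)^α = 6.1177^0.28 ≈ 1.6605
c* = (1 − s)·y* = (1 − 0.28) × 1.6605 ≈ 1.1956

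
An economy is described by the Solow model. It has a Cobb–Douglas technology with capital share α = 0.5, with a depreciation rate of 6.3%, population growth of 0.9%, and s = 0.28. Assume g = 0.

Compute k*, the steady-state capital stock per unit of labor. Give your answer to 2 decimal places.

In steady state, investment equals break-even investment: s·k^α = (n + δ)·k.
Dividing both sides by k: k^(1−α) = s / (n + δ).
k^0.5 = 0.28 / (0.009 + 0.063) = 0.28 / 0.072 = 3.8889
k* = 3.8889^(1/0.5) ≈ 15.1235

k* ≈ 15.12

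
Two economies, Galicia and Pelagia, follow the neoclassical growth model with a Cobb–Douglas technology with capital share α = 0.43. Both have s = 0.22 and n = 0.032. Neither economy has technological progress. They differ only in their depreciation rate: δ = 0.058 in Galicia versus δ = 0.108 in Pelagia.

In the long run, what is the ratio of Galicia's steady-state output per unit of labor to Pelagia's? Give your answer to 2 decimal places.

Steady-state y* = [s/(n + δ)]^(α/(1−α)), so the ratio is [ (s_G/(n + δ)_G) / (s_P/(n + δ)_P) ]^0.7544.
s_G/(n + δ)_G = 0.22/0.090 = 2.4444; s_P/(n + δ)_P = 0.22/0.140 = 1.5714.
Ratio = (2.4444/1.5714)^0.7544 = 1.5556^0.7544 ≈ 1.3956

y*_G / y*_P ≈ 1.40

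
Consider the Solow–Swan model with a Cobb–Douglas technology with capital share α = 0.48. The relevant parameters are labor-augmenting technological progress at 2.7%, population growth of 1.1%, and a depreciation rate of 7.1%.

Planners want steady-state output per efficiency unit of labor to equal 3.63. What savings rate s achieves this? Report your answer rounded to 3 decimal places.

At the steady state, Δk = 0, so s·k^α = (n + g + δ)·k.
Since y* = [s/(n + g + δ)]^(α/(1−α)), we have s/(n + g + δ) = (y*)^((1−α)/α) = 3.63^1.0833 = 4.0415.
Therefore s = 4.0415 × (n + g + δ) = 4.0415 × 0.109 = 0.4405.

s ≈ 0.441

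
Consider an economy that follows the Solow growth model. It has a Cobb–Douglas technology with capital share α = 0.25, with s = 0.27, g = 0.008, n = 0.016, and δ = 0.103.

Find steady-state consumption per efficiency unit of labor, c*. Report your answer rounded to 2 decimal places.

Steady state requires s·f(k) = (n + g + δ)·k, i.e. s·k^α = (n + g + δ)·k.
Rearranging, k^(1−α) = s / (n + g + δ).
k^0.75 = 0.27 / (0.016 + 0.008 + 0.103) = 0.27 / 0.127 = 2.1260
k* = 2.1260^(1/0.75) ≈ 2.7337
y* = (k*)^α = 2.7337^0.25 ≈ 1.2858
c* = (1 − s)·y* = (1 − 0.27) × 1.2858 ≈ 0.9386

c* = 0.94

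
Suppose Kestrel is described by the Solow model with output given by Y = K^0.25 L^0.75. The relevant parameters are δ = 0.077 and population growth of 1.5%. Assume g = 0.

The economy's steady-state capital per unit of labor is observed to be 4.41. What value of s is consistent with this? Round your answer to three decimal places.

At the steady state, Δk = 0, so s·k^α = (n + δ)·k.
So s / (n + δ) = (k*)^(1−α) = 4.41^0.75 = 3.0432.
Therefore s = 3.0432 × (n + δ) = 3.0432 × 0.092 = 0.2800.

s ≈ 0.280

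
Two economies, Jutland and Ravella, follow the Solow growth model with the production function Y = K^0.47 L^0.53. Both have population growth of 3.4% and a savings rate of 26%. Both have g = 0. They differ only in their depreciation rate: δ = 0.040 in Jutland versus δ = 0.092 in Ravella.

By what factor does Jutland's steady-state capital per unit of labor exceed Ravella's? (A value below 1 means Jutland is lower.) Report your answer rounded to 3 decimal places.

k*_J / k*_R ≈ 2.730

Steady-state k* = [s/(n + δ)]^(1/(1−α)), so the ratio is [ (s_J/(n + δ)_J) / (s_R/(n + δ)_R) ]^1.8868.
s_J/(n + δ)_J = 0.26/0.074 = 3.5135; s_R/(n + δ)_R = 0.26/0.126 = 2.0635.
Ratio = (3.5135/2.0635)^1.8868 = 1.7027^1.8868 ≈ 2.7297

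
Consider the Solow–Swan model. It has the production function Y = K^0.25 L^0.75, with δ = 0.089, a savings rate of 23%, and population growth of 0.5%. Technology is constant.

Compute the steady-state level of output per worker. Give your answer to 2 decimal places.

y* = 1.35

In steady state, investment equals break-even investment: s·k^α = (n + δ)·k.
Rearranging, k^(1−α) = s / (n + δ).
k^0.75 = 0.23 / (0.005 + 0.089) = 0.23 / 0.094 = 2.4468
k* = 2.4468^(1/0.75) ≈ 3.2971
y* = (k*)^α = 3.2971^0.25 ≈ 1.3475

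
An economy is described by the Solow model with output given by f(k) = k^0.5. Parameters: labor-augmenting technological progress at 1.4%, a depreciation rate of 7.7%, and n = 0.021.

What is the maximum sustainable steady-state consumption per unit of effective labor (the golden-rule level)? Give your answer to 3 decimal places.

At the golden rule, f'(k) = n + g + δ, so α·k^(α−1) = n + g + δ and k_gold = (α/(n + g + δ))^(1/(1−α)).
k_gold = (0.5/0.112)^(1/0.5) = 4.4643^2 ≈ 19.9300
c_gold = f(k_gold) − (n + g + δ)·k_gold = 4.4643 − 0.112×19.9300 ≈ 2.2321

c_gold ≈ 2.232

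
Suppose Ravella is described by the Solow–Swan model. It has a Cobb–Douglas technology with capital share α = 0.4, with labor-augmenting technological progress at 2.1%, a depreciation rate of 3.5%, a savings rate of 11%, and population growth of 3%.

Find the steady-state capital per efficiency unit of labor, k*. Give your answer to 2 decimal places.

k* = 1.51

In steady state, investment equals break-even investment: s·k^α = (n + g + δ)·k.
Rearranging, k^(1−α) = s / (n + g + δ).
k^0.6 = 0.11 / (0.030 + 0.021 + 0.035) = 0.11 / 0.086 = 1.2791
k* = 1.2791^(1/0.6) ≈ 1.5072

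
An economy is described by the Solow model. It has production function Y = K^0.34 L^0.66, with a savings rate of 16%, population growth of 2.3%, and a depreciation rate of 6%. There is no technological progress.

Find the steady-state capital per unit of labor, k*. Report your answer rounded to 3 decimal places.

k* ≈ 2.703

Steady state requires s·f(k) = (n + δ)·k, i.e. s·k^α = (n + δ)·k.
Rearranging, k^(1−α) = s / (n + δ).
k^0.66 = 0.16 / (0.023 + 0.060) = 0.16 / 0.083 = 1.9277
k* = 1.9277^(1/0.66) ≈ 2.7032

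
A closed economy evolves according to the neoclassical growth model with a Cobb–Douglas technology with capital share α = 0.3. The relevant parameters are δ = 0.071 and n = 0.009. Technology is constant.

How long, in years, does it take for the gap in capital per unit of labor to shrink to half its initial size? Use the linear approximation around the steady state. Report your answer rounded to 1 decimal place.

Near the steady state the convergence rate is λ = (1 − α)(n + δ).
λ = (1 − 0.3) × 0.080 = 0.7 × 0.080 = 0.0560
Half-life = ln 2 / λ = 0.6931 / 0.0560 ≈ 12.38 years

about 12.4 years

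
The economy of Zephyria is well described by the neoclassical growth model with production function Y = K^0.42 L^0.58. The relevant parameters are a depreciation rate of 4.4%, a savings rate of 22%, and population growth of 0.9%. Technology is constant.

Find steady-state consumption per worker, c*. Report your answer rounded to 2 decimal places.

In steady state, investment equals break-even investment: s·k^α = (n + δ)·k.
Dividing both sides by k: k^(1−α) = s / (n + δ).
k^0.58 = 0.22 / (0.009 + 0.044) = 0.22 / 0.053 = 4.1509
k* = 4.1509^(1/0.58) ≈ 11.6349
y* = (k*)^α = 11.6349^0.42 ≈ 2.8030
c* = (1 − s)·y* = (1 − 0.22) × 2.8030 ≈ 2.1863

c* ≈ 2.19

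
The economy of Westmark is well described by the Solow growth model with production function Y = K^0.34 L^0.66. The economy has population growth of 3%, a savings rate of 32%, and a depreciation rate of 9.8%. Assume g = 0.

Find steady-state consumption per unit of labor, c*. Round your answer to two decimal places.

Steady state requires s·f(k) = (n + δ)·k, i.e. s·k^α = (n + δ)·k.
Dividing both sides by k: k^(1−α) = s / (n + δ).
k^0.66 = 0.32 / (0.030 + 0.098) = 0.32 / 0.128 = 2.5000
k* = 2.5000^(1/0.66) ≈ 4.0081
y* = (k*)^α = 4.0081^0.34 ≈ 1.6032
c* = (1 − s)·y* = (1 − 0.32) × 1.6032 ≈ 1.0902

c* ≈ 1.09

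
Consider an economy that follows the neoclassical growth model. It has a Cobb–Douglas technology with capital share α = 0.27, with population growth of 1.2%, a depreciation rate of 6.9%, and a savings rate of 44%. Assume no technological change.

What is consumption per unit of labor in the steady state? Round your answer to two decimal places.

In steady state, investment equals break-even investment: s·k^α = (n + δ)·k.
Dividing both sides by k: k^(1−α) = s / (n + δ).
k^0.73 = 0.44 / (0.012 + 0.069) = 0.44 / 0.081 = 5.4321
k* = 5.4321^(1/0.73) ≈ 10.1579
y* = (k*)^α = 10.1579^0.27 ≈ 1.8700
c* = (1 − s)·y* = (1 − 0.44) × 1.8700 ≈ 1.0472

c* = 1.05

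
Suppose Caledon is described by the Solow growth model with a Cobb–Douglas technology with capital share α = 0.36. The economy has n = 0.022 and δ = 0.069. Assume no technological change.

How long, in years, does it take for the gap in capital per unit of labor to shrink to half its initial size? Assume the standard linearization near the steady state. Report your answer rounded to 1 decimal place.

half-life ≈ 11.9 years

Near the steady state the convergence rate is λ = (1 − α)(n + δ).
λ = (1 − 0.36) × 0.091 = 0.64 × 0.091 = 0.05824
Half-life = ln 2 / λ = 0.6931 / 0.05824 ≈ 11.90 years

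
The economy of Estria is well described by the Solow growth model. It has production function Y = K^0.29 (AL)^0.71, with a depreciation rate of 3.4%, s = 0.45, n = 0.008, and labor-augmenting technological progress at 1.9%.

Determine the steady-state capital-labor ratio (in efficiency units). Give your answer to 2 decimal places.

k* ≈ 16.69

Steady state requires s·f(k) = (n + g + δ)·k, i.e. s·k^α = (n + g + δ)·k.
Rearranging, k^(1−α) = s / (n + g + δ).
k^0.71 = 0.45 / (0.008 + 0.019 + 0.034) = 0.45 / 0.061 = 7.3770
k* = 7.3770^(1/0.71) ≈ 16.6865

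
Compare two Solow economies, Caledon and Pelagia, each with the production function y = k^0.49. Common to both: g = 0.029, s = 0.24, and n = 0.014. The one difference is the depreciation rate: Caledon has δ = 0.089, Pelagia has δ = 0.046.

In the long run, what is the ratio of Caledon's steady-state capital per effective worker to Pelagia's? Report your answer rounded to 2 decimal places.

Steady-state k* = [s/(n + g + δ)]^(1/(1−α)), so the ratio is [ (s_C/(n + g + δ)_C) / (s_P/(n + g + δ)_P) ]^1.9608.
s_C/(n + g + δ)_C = 0.24/0.132 = 1.8182; s_P/(n + g + δ)_P = 0.24/0.089 = 2.6966.
Ratio = (1.8182/2.6966)^1.9608 = 0.6743^1.9608 ≈ 0.4618

ratio ≈ 0.46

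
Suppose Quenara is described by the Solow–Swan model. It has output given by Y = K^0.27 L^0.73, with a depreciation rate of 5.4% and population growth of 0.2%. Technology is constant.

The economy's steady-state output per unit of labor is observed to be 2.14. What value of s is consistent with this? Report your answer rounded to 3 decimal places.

s ≈ 0.438

At the steady state, Δk = 0, so s·k^α = (n + δ)·k.
Since y* = [s/(n + δ)]^(α/(1−α)), we have s/(n + δ) = (y*)^((1−α)/α) = 2.14^2.7037 = 7.8224.
Therefore s = 7.8224 × (n + δ) = 7.8224 × 0.056 = 0.4381.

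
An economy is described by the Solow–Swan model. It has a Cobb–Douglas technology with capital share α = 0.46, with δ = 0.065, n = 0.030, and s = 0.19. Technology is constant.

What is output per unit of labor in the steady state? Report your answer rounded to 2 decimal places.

y* = 1.80

Steady state requires s·f(k) = (n + δ)·k, i.e. s·k^α = (n + δ)·k.
Dividing both sides by k: k^(1−α) = s / (n + δ).
k^0.54 = 0.19 / (0.030 + 0.065) = 0.19 / 0.095 = 2.0000
k* = 2.0000^(1/0.54) ≈ 3.6096
y* = (k*)^α = 3.6096^0.46 ≈ 1.8048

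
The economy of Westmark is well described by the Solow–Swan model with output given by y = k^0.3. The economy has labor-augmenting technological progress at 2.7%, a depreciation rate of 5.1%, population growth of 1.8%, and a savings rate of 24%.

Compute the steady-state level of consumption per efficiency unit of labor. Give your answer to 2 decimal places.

c* = 1.13

In steady state, investment equals break-even investment: s·k^α = (n + g + δ)·k.
Dividing both sides by k: k^(1−α) = s / (n + g + δ).
k^0.7 = 0.24 / (0.018 + 0.027 + 0.051) = 0.24 / 0.096 = 2.5000
k* = 2.5000^(1/0.7) ≈ 3.7024
y* = (k*)^α = 3.7024^0.3 ≈ 1.4810
c* = (1 − s)·y* = (1 − 0.24) × 1.4810 ≈ 1.1256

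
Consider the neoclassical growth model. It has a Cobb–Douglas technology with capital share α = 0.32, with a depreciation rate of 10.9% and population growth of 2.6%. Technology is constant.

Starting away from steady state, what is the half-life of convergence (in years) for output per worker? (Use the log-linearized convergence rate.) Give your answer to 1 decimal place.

Near the steady state the convergence rate is λ = (1 − α)(n + δ).
λ = (1 − 0.32) × 0.135 = 0.68 × 0.135 = 0.0918
Half-life = ln 2 / λ = 0.6931 / 0.0918 ≈ 7.55 years

t_½ ≈ 7.6 years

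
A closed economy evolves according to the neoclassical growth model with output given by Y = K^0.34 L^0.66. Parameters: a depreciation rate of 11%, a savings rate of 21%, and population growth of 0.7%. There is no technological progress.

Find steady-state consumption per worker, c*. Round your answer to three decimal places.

c* = 1.068

In steady state, investment equals break-even investment: s·k^α = (n + δ)·k.
Dividing both sides by k: k^(1−α) = s / (n + δ).
k^0.66 = 0.21 / (0.007 + 0.110) = 0.21 / 0.117 = 1.7949
k* = 1.7949^(1/0.66) ≈ 2.4261
y* = (k*)^α = 2.4261^0.34 ≈ 1.3517
c* = (1 − s)·y* = (1 − 0.21) × 1.3517 ≈ 1.0678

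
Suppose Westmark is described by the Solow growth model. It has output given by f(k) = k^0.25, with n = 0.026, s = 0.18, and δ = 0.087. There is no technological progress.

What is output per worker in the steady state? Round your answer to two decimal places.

At the steady state, Δk = 0, so s·k^α = (n + δ)·k.
Dividing both sides by k: k^(1−α) = s / (n + δ).
k^0.75 = 0.18 / (0.026 + 0.087) = 0.18 / 0.113 = 1.5929
k* = 1.5929^(1/0.75) ≈ 1.8603
y* = (k*)^α = 1.8603^0.25 ≈ 1.1679

y* ≈ 1.17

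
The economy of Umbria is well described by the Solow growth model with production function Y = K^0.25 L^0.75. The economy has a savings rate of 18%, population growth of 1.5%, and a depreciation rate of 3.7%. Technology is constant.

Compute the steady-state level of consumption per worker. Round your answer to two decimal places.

c* ≈ 1.24

In steady state, investment equals break-even investment: s·k^α = (n + δ)·k.
Dividing both sides by k: k^(1−α) = s / (n + δ).
k^0.75 = 0.18 / (0.015 + 0.037) = 0.18 / 0.052 = 3.4615
k* = 3.4615^(1/0.75) ≈ 5.2362
y* = (k*)^α = 5.2362^0.25 ≈ 1.5127
c* = (1 − s)·y* = (1 − 0.18) × 1.5127 ≈ 1.2404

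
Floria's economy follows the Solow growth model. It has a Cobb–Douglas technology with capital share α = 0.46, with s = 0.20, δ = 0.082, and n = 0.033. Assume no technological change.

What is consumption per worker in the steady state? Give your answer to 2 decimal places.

Steady state requires s·f(k) = (n + δ)·k, i.e. s·k^α = (n + δ)·k.
Dividing both sides by k: k^(1−α) = s / (n + δ).
k^0.54 = 0.20 / (0.033 + 0.082) = 0.20 / 0.115 = 1.7391
k* = 1.7391^(1/0.54) ≈ 2.7864
y* = (k*)^α = 2.7864^0.46 ≈ 1.6022
c* = (1 − s)·y* = (1 − 0.20) × 1.6022 ≈ 1.2818

c* ≈ 1.28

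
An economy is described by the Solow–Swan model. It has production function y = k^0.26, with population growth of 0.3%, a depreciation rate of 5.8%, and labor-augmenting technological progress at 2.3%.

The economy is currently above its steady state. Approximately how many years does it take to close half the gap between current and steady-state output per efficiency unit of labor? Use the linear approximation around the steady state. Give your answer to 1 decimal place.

about 11.2 years

Near the steady state the convergence rate is λ = (1 − α)(n + g + δ).
λ = (1 − 0.26) × 0.084 = 0.74 × 0.084 = 0.06216
Half-life = ln 2 / λ = 0.6931 / 0.06216 ≈ 11.15 years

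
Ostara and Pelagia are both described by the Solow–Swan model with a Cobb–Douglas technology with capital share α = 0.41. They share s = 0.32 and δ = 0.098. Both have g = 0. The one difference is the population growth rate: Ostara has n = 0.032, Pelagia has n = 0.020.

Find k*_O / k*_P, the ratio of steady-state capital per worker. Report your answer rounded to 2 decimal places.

k*_O / k*_P ≈ 0.85

Steady-state k* = [s/(n + δ)]^(1/(1−α)), so the ratio is [ (s_O/(n + δ)_O) / (s_P/(n + δ)_P) ]^1.6949.
s_O/(n + δ)_O = 0.32/0.130 = 2.4615; s_P/(n + δ)_P = 0.32/0.118 = 2.7119.
Ratio = (2.4615/2.7119)^1.6949 = 0.9077^1.6949 ≈ 0.8486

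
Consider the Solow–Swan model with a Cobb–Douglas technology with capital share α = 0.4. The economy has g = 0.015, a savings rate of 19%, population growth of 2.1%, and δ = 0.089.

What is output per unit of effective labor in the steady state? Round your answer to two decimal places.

In steady state, investment equals break-even investment: s·k^α = (n + g + δ)·k.
Rearranging, k^(1−α) = s / (n + g + δ).
k^0.6 = 0.19 / (0.021 + 0.015 + 0.089) = 0.19 / 0.125 = 1.5200
k* = 1.5200^(1/0.6) ≈ 2.0094
y* = (k*)^α = 2.0094^0.4 ≈ 1.3220

y* ≈ 1.32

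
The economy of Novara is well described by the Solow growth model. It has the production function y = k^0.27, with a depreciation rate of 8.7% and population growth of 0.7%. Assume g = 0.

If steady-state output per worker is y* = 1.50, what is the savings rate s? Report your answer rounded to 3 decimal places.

s ≈ 0.281

Steady state requires s·f(k) = (n + δ)·k, i.e. s·k^α = (n + δ)·k.
Since y* = [s/(n + δ)]^(α/(1−α)), we have s/(n + δ) = (y*)^((1−α)/α) = 1.50^2.7037 = 2.9929.
Therefore s = 2.9929 × (n + δ) = 2.9929 × 0.094 = 0.2813.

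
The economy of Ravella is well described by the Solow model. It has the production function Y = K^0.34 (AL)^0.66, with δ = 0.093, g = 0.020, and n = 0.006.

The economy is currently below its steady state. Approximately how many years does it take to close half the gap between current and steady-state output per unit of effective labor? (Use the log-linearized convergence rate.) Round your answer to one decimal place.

half-life ≈ 8.8 years

Near the steady state the convergence rate is λ = (1 − α)(n + g + δ).
λ = (1 − 0.34) × 0.119 = 0.66 × 0.119 = 0.07854
Half-life = ln 2 / λ = 0.6931 / 0.07854 ≈ 8.82 years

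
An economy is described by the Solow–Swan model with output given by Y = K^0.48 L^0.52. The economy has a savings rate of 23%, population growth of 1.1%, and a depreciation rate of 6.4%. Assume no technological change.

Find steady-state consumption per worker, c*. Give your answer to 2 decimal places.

In steady state, investment equals break-even investment: s·k^α = (n + δ)·k.
Rearranging, k^(1−α) = s / (n + δ).
k^0.52 = 0.23 / (0.011 + 0.064) = 0.23 / 0.075 = 3.0667
k* = 3.0667^(1/0.52) ≈ 8.6279
y* = (k*)^α = 8.6279^0.48 ≈ 2.8134
c* = (1 − s)·y* = (1 − 0.23) × 2.8134 ≈ 2.1663

c* = 2.17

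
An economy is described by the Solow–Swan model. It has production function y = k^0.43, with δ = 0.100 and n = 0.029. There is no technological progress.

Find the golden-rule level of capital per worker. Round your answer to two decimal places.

k_gold ≈ 8.27

The golden rule sets f'(k) = n + δ, i.e. α·k^(α−1) = n + δ.
So k^(1−α) = α / (n + δ) = 0.43 / 0.129 = 3.3333.
k_gold = 3.3333^(1/0.57) ≈ 8.2665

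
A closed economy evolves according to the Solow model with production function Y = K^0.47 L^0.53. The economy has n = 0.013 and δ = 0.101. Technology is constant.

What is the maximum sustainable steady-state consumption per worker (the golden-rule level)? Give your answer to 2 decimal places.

c_gold ≈ 1.86

At the golden rule, f'(k) = n + δ, so α·k^(α−1) = n + δ and k_gold = (α/(n + δ))^(1/(1−α)).
k_gold = (0.47/0.114)^(1/0.53) = 4.1228^1.8868 ≈ 14.4792
c_gold = f(k_gold) − (n + δ)·k_gold = 3.5120 − 0.114×14.4792 ≈ 1.8614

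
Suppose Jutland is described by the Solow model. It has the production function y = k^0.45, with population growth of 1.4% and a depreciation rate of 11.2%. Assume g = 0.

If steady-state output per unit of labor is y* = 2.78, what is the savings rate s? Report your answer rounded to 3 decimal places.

Steady state requires s·f(k) = (n + δ)·k, i.e. s·k^α = (n + δ)·k.
Since y* = [s/(n + δ)]^(α/(1−α)), we have s/(n + δ) = (y*)^((1−α)/α) = 2.78^1.2222 = 3.4891.
Therefore s = 3.4891 × (n + δ) = 3.4891 × 0.126 = 0.4396.

s ≈ 0.440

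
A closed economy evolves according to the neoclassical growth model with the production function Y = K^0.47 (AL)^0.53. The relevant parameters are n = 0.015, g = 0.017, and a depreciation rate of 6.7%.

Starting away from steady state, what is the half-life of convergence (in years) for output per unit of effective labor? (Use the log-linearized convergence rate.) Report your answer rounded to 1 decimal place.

Near the steady state the convergence rate is λ = (1 − α)(n + g + δ).
λ = (1 − 0.47) × 0.099 = 0.53 × 0.099 = 0.05247
Half-life = ln 2 / λ = 0.6931 / 0.05247 ≈ 13.21 years

t_½ ≈ 13.2 years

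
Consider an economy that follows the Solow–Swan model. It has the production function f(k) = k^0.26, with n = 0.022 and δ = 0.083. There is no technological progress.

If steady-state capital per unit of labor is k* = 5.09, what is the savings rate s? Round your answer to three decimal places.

Steady state requires s·f(k) = (n + δ)·k, i.e. s·k^α = (n + δ)·k.
So s / (n + δ) = (k*)^(1−α) = 5.09^0.74 = 3.3340.
Therefore s = 3.3340 × (n + δ) = 3.3340 × 0.105 = 0.3501.

s ≈ 0.350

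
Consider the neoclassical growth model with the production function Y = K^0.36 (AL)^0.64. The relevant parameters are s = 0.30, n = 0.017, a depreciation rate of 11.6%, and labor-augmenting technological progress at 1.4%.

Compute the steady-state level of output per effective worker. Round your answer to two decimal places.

y* = 1.49

In steady state, investment equals break-even investment: s·k^α = (n + g + δ)·k.
Dividing both sides by k: k^(1−α) = s / (n + g + δ).
k^0.64 = 0.30 / (0.017 + 0.014 + 0.116) = 0.30 / 0.147 = 2.0408
k* = 2.0408^(1/0.64) ≈ 3.0483
y* = (k*)^α = 3.0483^0.36 ≈ 1.4937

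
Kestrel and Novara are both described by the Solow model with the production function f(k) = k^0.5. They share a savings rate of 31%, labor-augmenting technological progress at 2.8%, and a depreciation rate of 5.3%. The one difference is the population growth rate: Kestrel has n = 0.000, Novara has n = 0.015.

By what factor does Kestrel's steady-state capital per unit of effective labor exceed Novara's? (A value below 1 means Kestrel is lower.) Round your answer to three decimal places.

k*_K / k*_N ≈ 1.405

Steady-state k* = [s/(n + g + δ)]^(1/(1−α)), so the ratio is [ (s_K/(n + g + δ)_K) / (s_N/(n + g + δ)_N) ]^2.
s_K/(n + g + δ)_K = 0.31/0.081 = 3.8272; s_N/(n + g + δ)_N = 0.31/0.096 = 3.2292.
Ratio = (3.8272/3.2292)^2 = 1.1852^2 ≈ 1.4047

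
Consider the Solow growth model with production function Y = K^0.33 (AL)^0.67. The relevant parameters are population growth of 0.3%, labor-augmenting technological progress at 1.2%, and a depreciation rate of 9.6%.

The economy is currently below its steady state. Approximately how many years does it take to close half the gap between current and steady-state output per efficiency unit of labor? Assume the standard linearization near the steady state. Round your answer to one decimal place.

Near the steady state the convergence rate is λ = (1 − α)(n + g + δ).
λ = (1 − 0.33) × 0.111 = 0.67 × 0.111 = 0.07437
Half-life = ln 2 / λ = 0.6931 / 0.07437 ≈ 9.32 years

about 9.3 years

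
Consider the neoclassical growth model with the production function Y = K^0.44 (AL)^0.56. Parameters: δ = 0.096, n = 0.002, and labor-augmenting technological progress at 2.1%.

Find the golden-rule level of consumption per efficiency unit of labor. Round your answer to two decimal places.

c_gold ≈ 1.56

At the golden rule, f'(k) = n + g + δ, so α·k^(α−1) = n + g + δ and k_gold = (α/(n + g + δ))^(1/(1−α)).
k_gold = (0.44/0.119)^(1/0.56) = 3.6975^1.7857 ≈ 10.3303
c_gold = f(k_gold) − (n + g + δ)·k_gold = 2.7939 − 0.119×10.3303 ≈ 1.5646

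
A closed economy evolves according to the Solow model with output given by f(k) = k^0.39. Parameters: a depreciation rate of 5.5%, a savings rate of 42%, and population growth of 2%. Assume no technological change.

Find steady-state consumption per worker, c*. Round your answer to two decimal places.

At the steady state, Δk = 0, so s·k^α = (n + δ)·k.
Dividing both sides by k: k^(1−α) = s / (n + δ).
k^0.61 = 0.42 / (0.020 + 0.055) = 0.42 / 0.075 = 5.6000
k* = 5.6000^(1/0.61) ≈ 16.8476
y* = (k*)^α = 16.8476^0.39 ≈ 3.0085
c* = (1 − s)·y* = (1 − 0.42) × 3.0085 ≈ 1.7449

c* ≈ 1.74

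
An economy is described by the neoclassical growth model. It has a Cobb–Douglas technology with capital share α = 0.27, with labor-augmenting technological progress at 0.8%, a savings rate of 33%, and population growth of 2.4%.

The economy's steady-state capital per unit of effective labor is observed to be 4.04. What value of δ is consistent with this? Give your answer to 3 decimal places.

δ ≈ 0.087

In steady state, investment equals break-even investment: s·k^α = (n + g + δ)·k.
So s / (n + g + δ) = (k*)^(1−α) = 4.04^0.73 = 2.7711.
Therefore n + g + δ = s / 2.7711 = 0.33 / 2.7711 = 0.1191, so δ = 0.1191 − 0.032 = 0.0871.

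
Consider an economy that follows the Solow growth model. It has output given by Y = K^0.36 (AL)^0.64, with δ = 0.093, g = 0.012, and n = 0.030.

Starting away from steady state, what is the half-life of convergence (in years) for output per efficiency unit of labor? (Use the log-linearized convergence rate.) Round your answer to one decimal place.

half-life ≈ 8.0 years

Near the steady state the convergence rate is λ = (1 − α)(n + g + δ).
λ = (1 − 0.36) × 0.135 = 0.64 × 0.135 = 0.0864
Half-life = ln 2 / λ = 0.6931 / 0.0864 ≈ 8.02 years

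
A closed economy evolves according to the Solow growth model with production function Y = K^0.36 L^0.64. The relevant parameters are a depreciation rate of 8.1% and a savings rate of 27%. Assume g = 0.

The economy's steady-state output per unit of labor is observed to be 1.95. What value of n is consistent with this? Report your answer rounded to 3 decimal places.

n ≈ 0.001

In steady state, investment equals break-even investment: s·k^α = (n + δ)·k.
Since y* = [s/(n + δ)]^(α/(1−α)), we have s/(n + δ) = (y*)^((1−α)/α) = 1.95^1.7778 = 3.2781.
Therefore n + δ = s / 3.2781 = 0.27 / 3.2781 = 0.0824, so n = 0.0824 − 0.081 = 0.0014.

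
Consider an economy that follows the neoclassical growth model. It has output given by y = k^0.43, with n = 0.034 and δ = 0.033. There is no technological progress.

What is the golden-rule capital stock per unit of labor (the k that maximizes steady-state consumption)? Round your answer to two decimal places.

k_gold ≈ 26.09

The golden rule sets f'(k) = n + δ, i.e. α·k^(α−1) = n + δ.
So k^(1−α) = α / (n + δ) = 0.43 / 0.067 = 6.4179.
k_gold = 6.4179^(1/0.57) ≈ 26.0903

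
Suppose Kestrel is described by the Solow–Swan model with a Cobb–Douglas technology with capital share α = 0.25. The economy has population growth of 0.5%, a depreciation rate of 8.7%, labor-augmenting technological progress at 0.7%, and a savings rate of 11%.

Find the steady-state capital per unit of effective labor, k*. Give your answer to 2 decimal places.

In steady state, investment equals break-even investment: s·k^α = (n + g + δ)·k.
Dividing both sides by k: k^(1−α) = s / (n + g + δ).
k^0.75 = 0.11 / (0.005 + 0.007 + 0.087) = 0.11 / 0.099 = 1.1111
k* = 1.1111^(1/0.75) ≈ 1.1508

k* = 1.15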